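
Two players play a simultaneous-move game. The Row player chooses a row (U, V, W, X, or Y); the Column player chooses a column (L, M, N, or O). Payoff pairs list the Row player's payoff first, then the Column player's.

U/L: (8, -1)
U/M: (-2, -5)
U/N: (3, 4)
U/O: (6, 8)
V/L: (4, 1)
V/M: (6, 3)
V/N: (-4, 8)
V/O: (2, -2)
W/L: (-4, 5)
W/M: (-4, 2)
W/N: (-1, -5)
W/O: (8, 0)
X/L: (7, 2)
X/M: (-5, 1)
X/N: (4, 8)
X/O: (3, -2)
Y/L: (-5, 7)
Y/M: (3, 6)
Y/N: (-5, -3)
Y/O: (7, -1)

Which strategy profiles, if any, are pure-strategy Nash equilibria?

(X, N)

Check mutual best responses: a cell is a NE iff neither player can gain by unilaterally deviating.
The Row player's best responses — vs L: U (payoff 8); vs M: V (payoff 6); vs N: X (payoff 4); vs O: W (payoff 8).
The Column player's best responses — vs U: O (payoff 8); vs V: N (payoff 8); vs W: L (payoff 5); vs X: N (payoff 8); vs Y: L (payoff 7).
The only mutual best response is (X, N); neither player gains by switching there.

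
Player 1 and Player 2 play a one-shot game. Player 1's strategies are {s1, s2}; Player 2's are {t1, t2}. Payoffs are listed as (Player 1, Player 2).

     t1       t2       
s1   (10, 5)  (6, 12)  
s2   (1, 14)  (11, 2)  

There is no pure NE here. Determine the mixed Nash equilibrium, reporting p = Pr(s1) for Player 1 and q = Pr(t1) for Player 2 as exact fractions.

p = 12/19, q = 5/14

Each player's mixing probability is pinned down by making the *other* player indifferent.
Player 2 indifferent between t1 and t2: p·5 + (1−p)·14 = p·12 + (1−p)·2 ⟹ 14 + (-9)p = 2 + 10p ⟹ p = 12/19.
Player 1 indifferent between s1 and s2: q·10 + (1−q)·6 = q·1 + (1−q)·11 ⟹ 6 + 4q = 11 + (-10)q ⟹ q = 5/14.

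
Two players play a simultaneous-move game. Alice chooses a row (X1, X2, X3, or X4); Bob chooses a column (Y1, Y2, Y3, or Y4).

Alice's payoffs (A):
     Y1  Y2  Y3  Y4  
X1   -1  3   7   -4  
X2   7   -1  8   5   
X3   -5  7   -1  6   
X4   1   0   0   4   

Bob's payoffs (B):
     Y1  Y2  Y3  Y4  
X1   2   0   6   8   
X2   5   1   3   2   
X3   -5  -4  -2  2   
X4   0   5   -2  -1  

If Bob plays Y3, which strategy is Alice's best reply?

X2

With Bob fixed at Y3, Alice's payoffs are: X1 → 7, X2 → 8, X3 → -1, X4 → 0.
The maximum is 8, achieved by X2.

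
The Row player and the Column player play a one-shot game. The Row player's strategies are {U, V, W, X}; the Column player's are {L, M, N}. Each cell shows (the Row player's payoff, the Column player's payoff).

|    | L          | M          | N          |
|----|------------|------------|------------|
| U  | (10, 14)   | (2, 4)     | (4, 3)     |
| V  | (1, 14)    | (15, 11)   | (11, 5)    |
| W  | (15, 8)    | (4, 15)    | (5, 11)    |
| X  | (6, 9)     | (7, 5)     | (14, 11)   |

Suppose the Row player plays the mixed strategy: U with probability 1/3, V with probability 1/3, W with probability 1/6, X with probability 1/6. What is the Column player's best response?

Compute the Column player's expected payoff from each pure strategy against the given mix.
L: (1/3)·14 + (1/3)·14 + (1/6)·8 + (1/6)·9 = 73/6
M: (1/3)·4 + (1/3)·11 + (1/6)·15 + (1/6)·5 = 25/3
N: (1/3)·3 + (1/3)·5 + (1/6)·11 + (1/6)·11 = 19/3
Highest expected payoff is 73/6, from L.

L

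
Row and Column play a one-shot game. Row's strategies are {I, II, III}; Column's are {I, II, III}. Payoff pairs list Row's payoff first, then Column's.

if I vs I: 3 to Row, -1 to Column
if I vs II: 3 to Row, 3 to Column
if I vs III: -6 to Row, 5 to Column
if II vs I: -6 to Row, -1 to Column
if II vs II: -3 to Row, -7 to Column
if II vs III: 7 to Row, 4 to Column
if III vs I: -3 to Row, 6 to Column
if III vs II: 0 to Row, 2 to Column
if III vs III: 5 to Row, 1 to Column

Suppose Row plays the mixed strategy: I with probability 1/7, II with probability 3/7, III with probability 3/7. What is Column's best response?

III

Compute Column's expected payoff from each pure strategy against the given mix.
I: (1/7)·(-1) + (3/7)·(-1) + (3/7)·6 = 2
II: (1/7)·3 + (3/7)·(-7) + (3/7)·2 = -12/7
III: (1/7)·5 + (3/7)·4 + (3/7)·1 = 20/7
Highest expected payoff is 20/7, from III.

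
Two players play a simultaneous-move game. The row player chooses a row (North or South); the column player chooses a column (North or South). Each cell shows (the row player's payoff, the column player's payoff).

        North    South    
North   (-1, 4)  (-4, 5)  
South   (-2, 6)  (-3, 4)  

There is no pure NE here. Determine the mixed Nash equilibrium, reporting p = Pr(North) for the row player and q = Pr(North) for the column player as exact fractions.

In a mixed NE each player is indifferent between their pure strategies, so the opponent's mix sets the indifference.
The column player indifferent between North and South: p·4 + (1−p)·6 = p·5 + (1−p)·4 ⟹ 6 + (-2)p = 4 + 1p ⟹ p = 2/3.
The row player indifferent between North and South: q·(-1) + (1−q)·(-4) = q·(-2) + (1−q)·(-3) ⟹ (-4) + 3q = (-3) + 1q ⟹ q = 1/2.

p = 2/3, q = 1/2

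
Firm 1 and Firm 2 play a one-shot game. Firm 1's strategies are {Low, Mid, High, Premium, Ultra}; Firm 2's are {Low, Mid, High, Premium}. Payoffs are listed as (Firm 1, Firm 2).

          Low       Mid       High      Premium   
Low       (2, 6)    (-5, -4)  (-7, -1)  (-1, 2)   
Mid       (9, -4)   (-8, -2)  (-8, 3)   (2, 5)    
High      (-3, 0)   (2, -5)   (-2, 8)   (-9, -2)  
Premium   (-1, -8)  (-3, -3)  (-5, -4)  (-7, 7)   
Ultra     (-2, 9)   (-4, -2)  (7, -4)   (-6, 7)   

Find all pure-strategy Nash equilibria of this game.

(Mid, Premium)

A profile is a Nash equilibrium when each player is best-responding to the other.
Firm 1's best responses — vs Low: Mid (payoff 9); vs Mid: High (payoff 2); vs High: Ultra (payoff 7); vs Premium: Mid (payoff 2).
Firm 2's best responses — vs Low: Low (payoff 6); vs Mid: Premium (payoff 5); vs High: High (payoff 8); vs Premium: Premium (payoff 7); vs Ultra: Low (payoff 9).
The only mutual best response is (Mid, Premium); neither player gains by switching there.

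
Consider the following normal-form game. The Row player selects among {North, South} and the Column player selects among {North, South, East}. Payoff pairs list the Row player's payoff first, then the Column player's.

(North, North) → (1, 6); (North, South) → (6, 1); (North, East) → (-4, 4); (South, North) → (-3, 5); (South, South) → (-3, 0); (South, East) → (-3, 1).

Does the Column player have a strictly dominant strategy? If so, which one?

North

A strategy is strictly dominant if it gives the Column player a strictly higher payoff than every other strategy, against every choice by the opponent.
North strictly dominates: vs North: 6 > each of {1, 4}; vs South: 5 > each of {0, 1}.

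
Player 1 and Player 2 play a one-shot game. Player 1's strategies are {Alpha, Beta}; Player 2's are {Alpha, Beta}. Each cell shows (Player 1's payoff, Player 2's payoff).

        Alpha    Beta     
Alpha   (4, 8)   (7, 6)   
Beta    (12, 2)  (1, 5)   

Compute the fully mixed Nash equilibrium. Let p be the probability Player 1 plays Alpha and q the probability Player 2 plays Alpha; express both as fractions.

p = 3/5, q = 3/7

Each player's mixing probability is pinned down by making the *other* player indifferent.
Player 2 indifferent between Alpha and Beta: p·8 + (1−p)·2 = p·6 + (1−p)·5 ⟹ 2 + 6p = 5 + 1p ⟹ p = 3/5.
Player 1 indifferent between Alpha and Beta: q·4 + (1−q)·7 = q·12 + (1−q)·1 ⟹ 7 + (-3)q = 1 + 11q ⟹ q = 3/7.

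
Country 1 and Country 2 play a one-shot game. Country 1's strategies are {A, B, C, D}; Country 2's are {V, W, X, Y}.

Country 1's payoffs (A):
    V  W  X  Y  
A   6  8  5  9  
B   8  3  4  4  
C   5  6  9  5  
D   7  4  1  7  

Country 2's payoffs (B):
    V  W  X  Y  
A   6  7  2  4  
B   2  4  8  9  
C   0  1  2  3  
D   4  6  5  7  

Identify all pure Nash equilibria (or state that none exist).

(A, W)

Find each player's best response to every opponent strategy; NE are the intersections.
Country 1's best responses — vs V: B (payoff 8); vs W: A (payoff 8); vs X: C (payoff 9); vs Y: A (payoff 9).
Country 2's best responses — vs A: W (payoff 7); vs B: Y (payoff 9); vs C: Y (payoff 3); vs D: Y (payoff 7).
The only mutual best response is (A, W); neither player gains by switching there.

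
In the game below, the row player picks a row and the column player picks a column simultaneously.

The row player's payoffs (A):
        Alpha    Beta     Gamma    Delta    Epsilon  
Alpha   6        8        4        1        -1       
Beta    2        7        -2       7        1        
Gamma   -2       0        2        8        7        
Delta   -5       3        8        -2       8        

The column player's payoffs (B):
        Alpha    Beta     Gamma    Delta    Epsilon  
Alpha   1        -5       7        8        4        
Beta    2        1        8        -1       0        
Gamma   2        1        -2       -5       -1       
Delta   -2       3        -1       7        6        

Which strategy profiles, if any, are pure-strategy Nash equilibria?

No pure-strategy Nash equilibrium

Check mutual best responses: a cell is a NE iff neither player can gain by unilaterally deviating.
The row player's best responses — vs Alpha: Alpha (payoff 6); vs Beta: Alpha (payoff 8); vs Gamma: Delta (payoff 8); vs Delta: Gamma (payoff 8); vs Epsilon: Delta (payoff 8).
The column player's best responses — vs Alpha: Delta (payoff 8); vs Beta: Gamma (payoff 8); vs Gamma: Alpha (payoff 2); vs Delta: Delta (payoff 7).
No cell has both players best-responding. For instance, the row player's best reply to Gamma is Delta, but against Delta the column player prefers Delta over Gamma.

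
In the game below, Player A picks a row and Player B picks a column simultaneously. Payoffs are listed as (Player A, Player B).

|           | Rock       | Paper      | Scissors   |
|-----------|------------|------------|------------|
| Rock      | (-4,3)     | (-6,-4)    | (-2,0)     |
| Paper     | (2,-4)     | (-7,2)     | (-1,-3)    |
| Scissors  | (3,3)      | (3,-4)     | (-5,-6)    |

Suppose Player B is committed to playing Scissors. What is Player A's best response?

With Player B fixed at Scissors, Player A's payoffs are: Rock → -2, Paper → -1, Scissors → -5.
The maximum is -1, achieved by Paper.

Paper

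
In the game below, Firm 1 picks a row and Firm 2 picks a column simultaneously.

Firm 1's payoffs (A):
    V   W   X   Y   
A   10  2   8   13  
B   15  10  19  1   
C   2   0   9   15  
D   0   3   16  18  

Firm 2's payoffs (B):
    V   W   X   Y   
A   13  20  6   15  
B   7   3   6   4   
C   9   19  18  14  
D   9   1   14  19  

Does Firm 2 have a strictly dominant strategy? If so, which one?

No strictly dominant strategy

A strategy is strictly dominant if it gives Firm 2 a strictly higher payoff than every other strategy, against every choice by the opponent.
V is not dominant: against A, W gives 20 > 13.
W is not dominant: against B, V gives 7 > 3.
X is not dominant: against A, V gives 13 > 6.
Y is not dominant: against A, W gives 20 > 15.
No single strategy is best against every opponent action.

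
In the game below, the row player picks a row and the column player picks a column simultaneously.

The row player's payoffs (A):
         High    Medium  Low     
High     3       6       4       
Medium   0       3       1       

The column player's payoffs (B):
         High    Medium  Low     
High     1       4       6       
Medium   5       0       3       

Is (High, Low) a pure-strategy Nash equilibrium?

Holding the column player at Low: the row player gets 4 from High, versus 1 from Medium. No profitable deviation for the row player.
Holding the row player at High: the column player gets 6 from Low, versus 1 from High, 4 from Medium. No profitable deviation for the column player either.

Yes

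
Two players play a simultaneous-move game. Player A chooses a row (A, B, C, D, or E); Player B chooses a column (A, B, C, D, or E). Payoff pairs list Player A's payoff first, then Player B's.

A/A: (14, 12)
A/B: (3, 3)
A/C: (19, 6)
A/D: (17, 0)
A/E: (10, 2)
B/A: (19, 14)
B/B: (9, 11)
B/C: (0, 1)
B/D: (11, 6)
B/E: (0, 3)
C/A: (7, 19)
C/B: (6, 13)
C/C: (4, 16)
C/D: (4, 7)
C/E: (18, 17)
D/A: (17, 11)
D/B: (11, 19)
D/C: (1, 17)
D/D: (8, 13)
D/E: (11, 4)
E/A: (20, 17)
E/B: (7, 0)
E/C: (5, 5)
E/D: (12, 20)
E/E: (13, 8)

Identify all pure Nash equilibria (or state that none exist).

(D, B)

Find each player's best response to every opponent strategy; NE are the intersections.
Player A's best responses — vs A: E (payoff 20); vs B: D (payoff 11); vs C: A (payoff 19); vs D: A (payoff 17); vs E: C (payoff 18).
Player B's best responses — vs A: A (payoff 12); vs B: A (payoff 14); vs C: A (payoff 19); vs D: B (payoff 19); vs E: D (payoff 20).
The only mutual best response is (D, B); neither player gains by switching there.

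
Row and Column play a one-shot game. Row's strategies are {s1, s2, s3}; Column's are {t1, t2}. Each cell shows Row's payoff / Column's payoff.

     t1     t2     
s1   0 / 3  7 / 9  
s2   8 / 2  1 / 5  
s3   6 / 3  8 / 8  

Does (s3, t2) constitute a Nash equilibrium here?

Holding Column at t2: Row gets 8 from s3, versus 7 from s1, 1 from s2. No profitable deviation for Row.
Holding Row at s3: Column gets 8 from t2, versus 3 from t1. No profitable deviation for Column either.

Yes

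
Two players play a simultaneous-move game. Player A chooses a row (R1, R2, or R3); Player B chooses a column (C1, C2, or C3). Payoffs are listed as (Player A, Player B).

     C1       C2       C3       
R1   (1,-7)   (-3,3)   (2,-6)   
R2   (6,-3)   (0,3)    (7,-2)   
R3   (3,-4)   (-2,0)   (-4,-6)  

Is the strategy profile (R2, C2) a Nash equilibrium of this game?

Holding Player B at C2: Player A gets 0 from R2, versus -3 from R1, -2 from R3. No profitable deviation for Player A.
Holding Player A at R2: Player B gets 3 from C2, versus -3 from C1, -2 from C3. No profitable deviation for Player B either.

Yes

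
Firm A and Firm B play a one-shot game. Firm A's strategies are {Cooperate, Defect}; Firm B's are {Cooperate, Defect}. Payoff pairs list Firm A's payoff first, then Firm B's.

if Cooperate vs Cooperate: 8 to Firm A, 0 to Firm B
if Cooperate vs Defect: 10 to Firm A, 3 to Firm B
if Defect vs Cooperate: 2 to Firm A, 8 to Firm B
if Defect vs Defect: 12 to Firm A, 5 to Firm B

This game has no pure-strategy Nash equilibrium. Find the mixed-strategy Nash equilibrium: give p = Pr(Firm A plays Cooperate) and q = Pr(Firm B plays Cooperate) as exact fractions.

Each player's mixing probability is pinned down by making the *other* player indifferent.
Firm B indifferent between Cooperate and Defect: p·0 + (1−p)·8 = p·3 + (1−p)·5 ⟹ 8 + (-8)p = 5 + (-2)p ⟹ p = 1/2.
Firm A indifferent between Cooperate and Defect: q·8 + (1−q)·10 = q·2 + (1−q)·12 ⟹ 10 + (-2)q = 12 + (-10)q ⟹ q = 1/4.

p = 1/2, q = 1/4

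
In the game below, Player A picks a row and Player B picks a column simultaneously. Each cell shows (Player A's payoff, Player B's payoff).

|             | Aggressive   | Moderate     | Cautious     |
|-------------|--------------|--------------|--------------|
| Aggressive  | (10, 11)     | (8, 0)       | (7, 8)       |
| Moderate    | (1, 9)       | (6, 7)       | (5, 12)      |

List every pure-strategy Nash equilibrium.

A profile is a Nash equilibrium when each player is best-responding to the other.
Player A's best responses — vs Aggressive: Aggressive (payoff 10); vs Moderate: Aggressive (payoff 8); vs Cautious: Aggressive (payoff 7).
Player B's best responses — vs Aggressive: Aggressive (payoff 11); vs Moderate: Cautious (payoff 12).
The only mutual best response is (Aggressive, Aggressive); neither player gains by switching there.

(Aggressive, Aggressive)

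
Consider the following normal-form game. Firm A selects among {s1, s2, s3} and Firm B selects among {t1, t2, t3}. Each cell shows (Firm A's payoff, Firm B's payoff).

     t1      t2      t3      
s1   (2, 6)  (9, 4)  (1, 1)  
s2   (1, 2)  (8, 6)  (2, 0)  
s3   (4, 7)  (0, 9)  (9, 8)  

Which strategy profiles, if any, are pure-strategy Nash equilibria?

Check mutual best responses: a cell is a NE iff neither player can gain by unilaterally deviating.
Firm A's best responses — vs t1: s3 (payoff 4); vs t2: s1 (payoff 9); vs t3: s3 (payoff 9).
Firm B's best responses — vs s1: t1 (payoff 6); vs s2: t2 (payoff 6); vs s3: t2 (payoff 9).
No cell has both players best-responding. For instance, Firm A's best reply to t2 is s1, but against s1 Firm B prefers t1 over t2.

There is no pure-strategy Nash equilibrium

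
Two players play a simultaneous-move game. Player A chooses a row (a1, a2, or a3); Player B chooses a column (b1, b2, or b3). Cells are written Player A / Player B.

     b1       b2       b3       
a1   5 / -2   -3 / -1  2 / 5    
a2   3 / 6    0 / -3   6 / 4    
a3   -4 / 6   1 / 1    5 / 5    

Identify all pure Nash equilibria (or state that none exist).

Find each player's best response to every opponent strategy; NE are the intersections.
Player A's best responses — vs b1: a1 (payoff 5); vs b2: a3 (payoff 1); vs b3: a2 (payoff 6).
Player B's best responses — vs a1: b3 (payoff 5); vs a2: b1 (payoff 6); vs a3: b1 (payoff 6).
No cell has both players best-responding. For instance, Player A's best reply to b3 is a2, but against a2 Player B prefers b1 over b3.

None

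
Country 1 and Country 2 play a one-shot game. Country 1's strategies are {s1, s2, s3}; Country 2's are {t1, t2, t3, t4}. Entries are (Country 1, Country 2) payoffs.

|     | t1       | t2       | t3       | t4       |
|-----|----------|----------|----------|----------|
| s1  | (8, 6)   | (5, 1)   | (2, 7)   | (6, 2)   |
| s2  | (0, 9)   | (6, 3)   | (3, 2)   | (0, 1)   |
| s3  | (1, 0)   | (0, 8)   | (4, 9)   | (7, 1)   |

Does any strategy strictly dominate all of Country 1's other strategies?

A strategy is strictly dominant if it gives Country 1 a strictly higher payoff than every other strategy, against every choice by the opponent.
s1 is not dominant: against t2, s2 gives 6 > 5.
s2 is not dominant: against t1, s1 gives 8 > 0.
s3 is not dominant: against t1, s1 gives 8 > 1.
No single strategy is best against every opponent action.

None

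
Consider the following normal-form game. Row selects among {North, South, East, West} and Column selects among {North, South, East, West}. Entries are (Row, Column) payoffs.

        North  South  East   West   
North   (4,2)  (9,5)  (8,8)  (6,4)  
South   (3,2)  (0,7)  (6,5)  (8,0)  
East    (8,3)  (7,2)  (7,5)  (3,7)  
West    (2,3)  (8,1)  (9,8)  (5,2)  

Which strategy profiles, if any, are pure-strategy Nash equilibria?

(West, East)

Check mutual best responses: a cell is a NE iff neither player can gain by unilaterally deviating.
Row's best responses — vs North: East (payoff 8); vs South: North (payoff 9); vs East: West (payoff 9); vs West: South (payoff 8).
Column's best responses — vs North: East (payoff 8); vs South: South (payoff 7); vs East: West (payoff 7); vs West: East (payoff 8).
The only mutual best response is (West, East); neither player gains by switching there.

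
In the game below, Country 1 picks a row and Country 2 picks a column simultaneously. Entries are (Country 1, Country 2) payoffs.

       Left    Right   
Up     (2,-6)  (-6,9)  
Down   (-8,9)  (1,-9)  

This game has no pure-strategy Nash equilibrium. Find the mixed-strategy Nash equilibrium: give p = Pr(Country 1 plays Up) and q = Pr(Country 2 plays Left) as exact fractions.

Each player's mixing probability is pinned down by making the *other* player indifferent.
Country 2 indifferent between Left and Right: p·(-6) + (1−p)·9 = p·9 + (1−p)·(-9) ⟹ 9 + (-15)p = (-9) + 18p ⟹ p = 6/11.
Country 1 indifferent between Up and Down: q·2 + (1−q)·(-6) = q·(-8) + (1−q)·1 ⟹ (-6) + 8q = 1 + (-9)q ⟹ q = 7/17.

p = 6/11, q = 7/17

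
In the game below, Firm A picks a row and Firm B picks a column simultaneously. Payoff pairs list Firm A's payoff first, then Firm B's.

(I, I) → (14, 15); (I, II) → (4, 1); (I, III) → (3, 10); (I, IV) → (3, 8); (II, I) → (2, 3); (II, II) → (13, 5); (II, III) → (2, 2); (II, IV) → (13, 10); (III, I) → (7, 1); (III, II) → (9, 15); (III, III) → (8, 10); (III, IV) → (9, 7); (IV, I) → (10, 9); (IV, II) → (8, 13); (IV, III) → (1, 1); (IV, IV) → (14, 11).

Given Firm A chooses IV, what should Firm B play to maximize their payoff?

With Firm A fixed at IV, Firm B's payoffs are: I → 9, II → 13, III → 1, IV → 11.
The maximum is 13, achieved by II.

II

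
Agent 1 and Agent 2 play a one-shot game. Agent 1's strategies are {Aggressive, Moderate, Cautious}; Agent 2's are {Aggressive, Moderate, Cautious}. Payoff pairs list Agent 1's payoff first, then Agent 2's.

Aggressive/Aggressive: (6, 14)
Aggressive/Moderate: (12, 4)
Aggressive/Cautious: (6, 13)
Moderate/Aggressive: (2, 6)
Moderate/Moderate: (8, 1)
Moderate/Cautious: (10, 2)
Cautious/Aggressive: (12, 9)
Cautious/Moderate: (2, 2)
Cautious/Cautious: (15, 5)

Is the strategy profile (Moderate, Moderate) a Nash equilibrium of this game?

Holding Agent 2 at Moderate: Agent 1 gets 8 from Moderate but could get 12 by switching to Aggressive. Agent 1 has a profitable deviation.

No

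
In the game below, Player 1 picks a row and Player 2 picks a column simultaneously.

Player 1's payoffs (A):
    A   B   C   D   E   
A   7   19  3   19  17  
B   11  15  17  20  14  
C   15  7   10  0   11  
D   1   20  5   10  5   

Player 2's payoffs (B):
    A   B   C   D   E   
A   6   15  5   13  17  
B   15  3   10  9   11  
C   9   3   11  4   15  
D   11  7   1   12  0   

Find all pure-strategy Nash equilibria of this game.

(A, E)

Find each player's best response to every opponent strategy; NE are the intersections.
Player 1's best responses — vs A: C (payoff 15); vs B: D (payoff 20); vs C: B (payoff 17); vs D: B (payoff 20); vs E: A (payoff 17).
Player 2's best responses — vs A: E (payoff 17); vs B: A (payoff 15); vs C: E (payoff 15); vs D: D (payoff 12).
The only mutual best response is (A, E); neither player gains by switching there.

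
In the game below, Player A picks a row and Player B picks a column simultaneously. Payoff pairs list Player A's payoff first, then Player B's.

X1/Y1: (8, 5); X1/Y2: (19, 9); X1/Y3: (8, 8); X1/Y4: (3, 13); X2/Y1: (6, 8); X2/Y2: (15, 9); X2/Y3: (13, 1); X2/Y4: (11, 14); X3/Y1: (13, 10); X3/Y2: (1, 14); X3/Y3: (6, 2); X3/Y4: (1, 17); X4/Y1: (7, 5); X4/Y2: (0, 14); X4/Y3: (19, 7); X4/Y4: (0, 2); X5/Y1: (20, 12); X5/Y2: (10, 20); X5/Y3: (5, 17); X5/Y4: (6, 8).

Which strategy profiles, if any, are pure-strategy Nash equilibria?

Check mutual best responses: a cell is a NE iff neither player can gain by unilaterally deviating.
Player A's best responses — vs Y1: X5 (payoff 20); vs Y2: X1 (payoff 19); vs Y3: X4 (payoff 19); vs Y4: X2 (payoff 11).
Player B's best responses — vs X1: Y4 (payoff 13); vs X2: Y4 (payoff 14); vs X3: Y4 (payoff 17); vs X4: Y2 (payoff 14); vs X5: Y2 (payoff 20).
The only mutual best response is (X2, Y4); neither player gains by switching there.

(X2, Y4)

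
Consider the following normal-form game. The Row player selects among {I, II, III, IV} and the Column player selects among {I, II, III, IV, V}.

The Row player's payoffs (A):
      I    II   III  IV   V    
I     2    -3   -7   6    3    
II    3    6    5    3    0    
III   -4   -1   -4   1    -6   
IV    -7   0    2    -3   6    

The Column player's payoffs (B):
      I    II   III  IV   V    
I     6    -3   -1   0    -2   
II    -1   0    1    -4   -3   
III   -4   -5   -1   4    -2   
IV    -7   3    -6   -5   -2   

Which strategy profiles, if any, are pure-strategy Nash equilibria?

Check mutual best responses: a cell is a NE iff neither player can gain by unilaterally deviating.
The Row player's best responses — vs I: II (payoff 3); vs II: II (payoff 6); vs III: II (payoff 5); vs IV: I (payoff 6); vs V: IV (payoff 6).
The Column player's best responses — vs I: I (payoff 6); vs II: III (payoff 1); vs III: IV (payoff 4); vs IV: II (payoff 3).
The only mutual best response is (II, III); neither player gains by switching there.

(II, III)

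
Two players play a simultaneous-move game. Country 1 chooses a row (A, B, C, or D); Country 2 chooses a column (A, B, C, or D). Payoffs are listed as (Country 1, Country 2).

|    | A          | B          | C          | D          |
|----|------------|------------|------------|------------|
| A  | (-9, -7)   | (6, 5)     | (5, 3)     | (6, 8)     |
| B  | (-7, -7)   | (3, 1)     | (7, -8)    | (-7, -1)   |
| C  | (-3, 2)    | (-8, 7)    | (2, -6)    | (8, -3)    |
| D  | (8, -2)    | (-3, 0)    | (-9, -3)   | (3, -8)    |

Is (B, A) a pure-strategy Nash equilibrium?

No

Holding Country 2 at A: Country 1 gets -7 from B but could get 8 by switching to D. Country 1 has a profitable deviation.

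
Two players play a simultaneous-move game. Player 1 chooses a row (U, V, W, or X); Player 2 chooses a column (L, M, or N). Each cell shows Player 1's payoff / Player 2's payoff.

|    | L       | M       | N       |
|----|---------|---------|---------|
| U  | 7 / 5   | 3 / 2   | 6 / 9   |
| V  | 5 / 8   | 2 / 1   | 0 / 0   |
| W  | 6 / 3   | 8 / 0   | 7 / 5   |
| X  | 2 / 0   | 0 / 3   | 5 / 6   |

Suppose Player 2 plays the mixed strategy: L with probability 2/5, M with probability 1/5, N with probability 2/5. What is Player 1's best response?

W

Player 1's best reply maximizes expected payoff against the mix.
U: (2/5)·7 + (1/5)·3 + (2/5)·6 = 29/5
V: (2/5)·5 + (1/5)·2 + (2/5)·0 = 12/5
W: (2/5)·6 + (1/5)·8 + (2/5)·7 = 34/5
X: (2/5)·2 + (1/5)·0 + (2/5)·5 = 14/5
Highest expected payoff is 34/5, from W.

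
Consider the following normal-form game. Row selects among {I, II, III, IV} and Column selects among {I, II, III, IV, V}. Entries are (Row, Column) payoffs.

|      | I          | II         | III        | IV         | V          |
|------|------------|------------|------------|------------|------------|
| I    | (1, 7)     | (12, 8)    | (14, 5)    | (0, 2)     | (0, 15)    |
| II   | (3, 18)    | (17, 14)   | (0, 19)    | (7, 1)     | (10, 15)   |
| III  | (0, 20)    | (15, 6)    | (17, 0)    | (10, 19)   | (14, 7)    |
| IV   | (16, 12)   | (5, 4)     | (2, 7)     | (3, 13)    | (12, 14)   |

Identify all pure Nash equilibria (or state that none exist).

No pure-strategy Nash equilibrium

Find each player's best response to every opponent strategy; NE are the intersections.
Row's best responses — vs I: IV (payoff 16); vs II: II (payoff 17); vs III: III (payoff 17); vs IV: III (payoff 10); vs V: III (payoff 14).
Column's best responses — vs I: V (payoff 15); vs II: III (payoff 19); vs III: I (payoff 20); vs IV: V (payoff 14).
No cell has both players best-responding. For instance, Row's best reply to IV is III, but against III Column prefers I over IV.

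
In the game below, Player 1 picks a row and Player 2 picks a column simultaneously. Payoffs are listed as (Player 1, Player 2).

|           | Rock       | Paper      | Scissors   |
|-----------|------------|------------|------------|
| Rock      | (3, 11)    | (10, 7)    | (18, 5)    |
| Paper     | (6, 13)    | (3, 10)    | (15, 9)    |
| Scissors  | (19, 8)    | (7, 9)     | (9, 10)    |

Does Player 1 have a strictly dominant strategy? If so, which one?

A strategy is strictly dominant if it gives Player 1 a strictly higher payoff than every other strategy, against every choice by the opponent.
Rock is not dominant: against Rock, Paper gives 6 > 3.
Paper is not dominant: against Rock, Scissors gives 19 > 6.
Scissors is not dominant: against Paper, Rock gives 10 > 7.
No single strategy is best against every opponent action.

None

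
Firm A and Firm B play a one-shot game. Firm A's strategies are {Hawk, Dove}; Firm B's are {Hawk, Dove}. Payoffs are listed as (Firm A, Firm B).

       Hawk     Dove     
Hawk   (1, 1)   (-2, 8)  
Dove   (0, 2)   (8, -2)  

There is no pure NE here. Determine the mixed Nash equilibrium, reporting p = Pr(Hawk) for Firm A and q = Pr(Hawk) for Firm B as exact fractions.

p = 4/11, q = 10/11

In a mixed NE each player is indifferent between their pure strategies, so the opponent's mix sets the indifference.
Firm B indifferent between Hawk and Dove: p·1 + (1−p)·2 = p·8 + (1−p)·(-2) ⟹ 2 + (-1)p = (-2) + 10p ⟹ p = 4/11.
Firm A indifferent between Hawk and Dove: q·1 + (1−q)·(-2) = q·0 + (1−q)·8 ⟹ (-2) + 3q = 8 + (-8)q ⟹ q = 10/11.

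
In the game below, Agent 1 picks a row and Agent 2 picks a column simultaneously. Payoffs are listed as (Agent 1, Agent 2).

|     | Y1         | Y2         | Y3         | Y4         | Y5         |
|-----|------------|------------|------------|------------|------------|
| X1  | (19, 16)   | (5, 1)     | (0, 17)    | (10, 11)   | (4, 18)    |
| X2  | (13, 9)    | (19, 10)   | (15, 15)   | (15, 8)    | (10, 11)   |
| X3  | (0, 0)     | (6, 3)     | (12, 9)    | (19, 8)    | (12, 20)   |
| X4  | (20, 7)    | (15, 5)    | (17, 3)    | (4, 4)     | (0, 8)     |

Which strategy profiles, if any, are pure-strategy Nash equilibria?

Check mutual best responses: a cell is a NE iff neither player can gain by unilaterally deviating.
Agent 1's best responses — vs Y1: X4 (payoff 20); vs Y2: X2 (payoff 19); vs Y3: X4 (payoff 17); vs Y4: X3 (payoff 19); vs Y5: X3 (payoff 12).
Agent 2's best responses — vs X1: Y5 (payoff 18); vs X2: Y3 (payoff 15); vs X3: Y5 (payoff 20); vs X4: Y5 (payoff 8).
The only mutual best response is (X3, Y5); neither player gains by switching there.

(X3, Y5)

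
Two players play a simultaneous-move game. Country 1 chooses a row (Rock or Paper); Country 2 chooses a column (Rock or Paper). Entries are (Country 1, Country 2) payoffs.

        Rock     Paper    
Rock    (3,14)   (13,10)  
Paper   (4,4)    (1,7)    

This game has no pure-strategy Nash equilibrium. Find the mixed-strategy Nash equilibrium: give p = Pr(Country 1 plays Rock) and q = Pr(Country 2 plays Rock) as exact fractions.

Each player's mixing probability is pinned down by making the *other* player indifferent.
Country 2 indifferent between Rock and Paper: p·14 + (1−p)·4 = p·10 + (1−p)·7 ⟹ 4 + 10p = 7 + 3p ⟹ p = 3/7.
Country 1 indifferent between Rock and Paper: q·3 + (1−q)·13 = q·4 + (1−q)·1 ⟹ 13 + (-10)q = 1 + 3q ⟹ q = 12/13.

p = 3/7, q = 12/13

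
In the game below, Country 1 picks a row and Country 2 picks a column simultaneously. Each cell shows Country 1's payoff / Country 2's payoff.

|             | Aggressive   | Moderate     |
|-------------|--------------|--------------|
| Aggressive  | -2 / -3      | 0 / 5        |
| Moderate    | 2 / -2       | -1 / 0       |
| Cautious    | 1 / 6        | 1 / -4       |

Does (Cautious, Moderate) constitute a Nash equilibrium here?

Holding Country 2 at Moderate: Country 1 gets 1 from Cautious, versus 0 from Aggressive, -1 from Moderate. No profitable deviation for Country 1.
Holding Country 1 at Cautious: Country 2 gets -4 from Moderate but could get 6 by switching to Aggressive. Country 2 has a profitable deviation.

No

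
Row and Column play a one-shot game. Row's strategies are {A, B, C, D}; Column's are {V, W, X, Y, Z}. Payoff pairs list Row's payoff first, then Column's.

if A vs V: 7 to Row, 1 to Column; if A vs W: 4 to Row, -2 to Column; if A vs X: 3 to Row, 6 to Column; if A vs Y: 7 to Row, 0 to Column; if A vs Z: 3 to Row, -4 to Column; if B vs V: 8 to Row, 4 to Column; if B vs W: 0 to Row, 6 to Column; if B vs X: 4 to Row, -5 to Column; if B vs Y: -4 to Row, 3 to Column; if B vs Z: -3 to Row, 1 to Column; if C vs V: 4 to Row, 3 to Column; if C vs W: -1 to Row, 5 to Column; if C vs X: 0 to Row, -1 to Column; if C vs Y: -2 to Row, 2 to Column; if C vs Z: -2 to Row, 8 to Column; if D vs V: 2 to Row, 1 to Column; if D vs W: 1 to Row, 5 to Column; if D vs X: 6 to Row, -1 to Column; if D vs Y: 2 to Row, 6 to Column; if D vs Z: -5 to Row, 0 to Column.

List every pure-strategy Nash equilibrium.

A profile is a Nash equilibrium when each player is best-responding to the other.
Row's best responses — vs V: B (payoff 8); vs W: A (payoff 4); vs X: D (payoff 6); vs Y: A (payoff 7); vs Z: A (payoff 3).
Column's best responses — vs A: X (payoff 6); vs B: W (payoff 6); vs C: Z (payoff 8); vs D: Y (payoff 6).
No cell has both players best-responding. For instance, Row's best reply to X is D, but against D Column prefers Y over X.

None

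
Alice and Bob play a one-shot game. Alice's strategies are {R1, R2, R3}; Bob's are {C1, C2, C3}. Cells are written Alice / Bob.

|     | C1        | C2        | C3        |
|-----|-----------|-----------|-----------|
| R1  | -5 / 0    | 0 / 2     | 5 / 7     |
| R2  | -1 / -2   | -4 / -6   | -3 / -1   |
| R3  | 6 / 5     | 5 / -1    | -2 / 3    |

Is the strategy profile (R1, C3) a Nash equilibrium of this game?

Yes

Holding Bob at C3: Alice gets 5 from R1, versus -3 from R2, -2 from R3. No profitable deviation for Alice.
Holding Alice at R1: Bob gets 7 from C3, versus 0 from C1, 2 from C2. No profitable deviation for Bob either.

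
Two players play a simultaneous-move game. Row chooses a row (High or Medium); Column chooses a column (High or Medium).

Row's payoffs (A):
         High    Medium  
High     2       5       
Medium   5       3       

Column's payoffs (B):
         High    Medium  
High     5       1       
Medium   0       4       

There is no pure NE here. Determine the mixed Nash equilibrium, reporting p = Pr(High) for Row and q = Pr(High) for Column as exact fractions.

In a mixed NE each player is indifferent between their pure strategies, so the opponent's mix sets the indifference.
Column indifferent between High and Medium: p·5 + (1−p)·0 = p·1 + (1−p)·4 ⟹ 0 + 5p = 4 + (-3)p ⟹ p = 1/2.
Row indifferent between High and Medium: q·2 + (1−q)·5 = q·5 + (1−q)·3 ⟹ 5 + (-3)q = 3 + 2q ⟹ q = 2/5.

p = 1/2, q = 2/5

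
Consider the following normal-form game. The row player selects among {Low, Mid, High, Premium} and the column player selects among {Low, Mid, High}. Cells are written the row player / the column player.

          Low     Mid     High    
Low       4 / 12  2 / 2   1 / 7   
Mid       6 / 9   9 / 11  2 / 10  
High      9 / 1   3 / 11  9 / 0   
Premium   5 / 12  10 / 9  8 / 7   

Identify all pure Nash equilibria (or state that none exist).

There is no pure-strategy Nash equilibrium

Find each player's best response to every opponent strategy; NE are the intersections.
The row player's best responses — vs Low: High (payoff 9); vs Mid: Premium (payoff 10); vs High: High (payoff 9).
The column player's best responses — vs Low: Low (payoff 12); vs Mid: Mid (payoff 11); vs High: Mid (payoff 11); vs Premium: Low (payoff 12).
No cell has both players best-responding. For instance, the row player's best reply to High is High, but against High the column player prefers Mid over High.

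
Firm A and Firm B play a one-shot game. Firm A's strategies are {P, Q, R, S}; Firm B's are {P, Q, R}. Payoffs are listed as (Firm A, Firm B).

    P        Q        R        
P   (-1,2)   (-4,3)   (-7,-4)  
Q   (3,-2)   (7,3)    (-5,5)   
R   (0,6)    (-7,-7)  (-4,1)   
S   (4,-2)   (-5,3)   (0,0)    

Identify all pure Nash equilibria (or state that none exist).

None

Check mutual best responses: a cell is a NE iff neither player can gain by unilaterally deviating.
Firm A's best responses — vs P: S (payoff 4); vs Q: Q (payoff 7); vs R: S (payoff 0).
Firm B's best responses — vs P: Q (payoff 3); vs Q: R (payoff 5); vs R: P (payoff 6); vs S: Q (payoff 3).
No cell has both players best-responding. For instance, Firm A's best reply to R is S, but against S Firm B prefers Q over R.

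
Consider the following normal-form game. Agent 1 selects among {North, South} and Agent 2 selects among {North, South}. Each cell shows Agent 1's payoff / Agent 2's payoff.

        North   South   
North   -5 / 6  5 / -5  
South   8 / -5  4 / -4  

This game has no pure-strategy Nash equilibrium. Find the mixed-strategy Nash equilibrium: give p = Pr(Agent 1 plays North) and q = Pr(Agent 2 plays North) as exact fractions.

Each player's mixing probability is pinned down by making the *other* player indifferent.
Agent 2 indifferent between North and South: p·6 + (1−p)·(-5) = p·(-5) + (1−p)·(-4) ⟹ (-5) + 11p = (-4) + (-1)p ⟹ p = 1/12.
Agent 1 indifferent between North and South: q·(-5) + (1−q)·5 = q·8 + (1−q)·4 ⟹ 5 + (-10)q = 4 + 4q ⟹ q = 1/14.

p = 1/12, q = 1/14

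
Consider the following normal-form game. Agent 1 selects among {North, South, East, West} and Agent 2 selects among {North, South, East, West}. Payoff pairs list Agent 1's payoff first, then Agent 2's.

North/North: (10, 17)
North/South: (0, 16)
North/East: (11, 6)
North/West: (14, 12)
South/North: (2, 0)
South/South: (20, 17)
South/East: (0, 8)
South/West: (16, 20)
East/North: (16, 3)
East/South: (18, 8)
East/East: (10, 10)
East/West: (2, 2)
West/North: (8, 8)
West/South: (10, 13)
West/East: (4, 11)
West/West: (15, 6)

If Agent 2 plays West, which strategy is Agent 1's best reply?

South

With Agent 2 fixed at West, Agent 1's payoffs are: North → 14, South → 16, East → 2, West → 15.
The maximum is 16, achieved by South.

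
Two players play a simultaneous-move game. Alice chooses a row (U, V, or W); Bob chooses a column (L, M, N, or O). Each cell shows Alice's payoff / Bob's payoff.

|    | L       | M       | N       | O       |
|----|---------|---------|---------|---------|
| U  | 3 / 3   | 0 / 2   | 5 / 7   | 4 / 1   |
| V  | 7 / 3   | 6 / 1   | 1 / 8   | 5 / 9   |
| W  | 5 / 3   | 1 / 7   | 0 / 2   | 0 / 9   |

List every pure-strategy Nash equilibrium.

A profile is a Nash equilibrium when each player is best-responding to the other.
Alice's best responses — vs L: V (payoff 7); vs M: V (payoff 6); vs N: U (payoff 5); vs O: V (payoff 5).
Bob's best responses — vs U: N (payoff 7); vs V: O (payoff 9); vs W: O (payoff 9).
Mutual best responses occur at (U, N) and (V, O); at each, neither player gains by switching.

(U, N) and (V, O)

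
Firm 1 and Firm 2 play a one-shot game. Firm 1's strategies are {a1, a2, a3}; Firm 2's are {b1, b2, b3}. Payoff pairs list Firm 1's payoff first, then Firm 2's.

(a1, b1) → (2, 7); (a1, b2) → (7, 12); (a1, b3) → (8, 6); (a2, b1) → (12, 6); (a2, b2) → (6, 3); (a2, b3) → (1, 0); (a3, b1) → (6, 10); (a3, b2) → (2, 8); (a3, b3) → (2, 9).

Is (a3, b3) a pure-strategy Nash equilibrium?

Holding Firm 2 at b3: Firm 1 gets 2 from a3 but could get 8 by switching to a1. Firm 1 has a profitable deviation.

No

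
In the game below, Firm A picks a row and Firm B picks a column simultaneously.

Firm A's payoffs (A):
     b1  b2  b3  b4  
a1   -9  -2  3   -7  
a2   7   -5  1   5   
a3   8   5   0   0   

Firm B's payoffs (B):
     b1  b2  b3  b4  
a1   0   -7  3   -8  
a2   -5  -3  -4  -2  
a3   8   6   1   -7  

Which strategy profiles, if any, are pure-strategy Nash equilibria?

(a1, b3), (a2, b4), and (a3, b1)

Find each player's best response to every opponent strategy; NE are the intersections.
Firm A's best responses — vs b1: a3 (payoff 8); vs b2: a3 (payoff 5); vs b3: a1 (payoff 3); vs b4: a2 (payoff 5).
Firm B's best responses — vs a1: b3 (payoff 3); vs a2: b4 (payoff -2); vs a3: b1 (payoff 8).
Mutual best responses occur at (a1, b3), (a2, b4), and (a3, b1); at each, neither player gains by switching.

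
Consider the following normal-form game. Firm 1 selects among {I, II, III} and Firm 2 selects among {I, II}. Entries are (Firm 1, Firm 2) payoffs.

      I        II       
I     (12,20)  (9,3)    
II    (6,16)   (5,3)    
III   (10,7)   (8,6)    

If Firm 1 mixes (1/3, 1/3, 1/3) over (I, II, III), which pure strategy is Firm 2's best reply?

Firm 2's best reply maximizes expected payoff against the mix.
I: (1/3)·20 + (1/3)·16 + (1/3)·7 = 43/3
II: (1/3)·3 + (1/3)·3 + (1/3)·6 = 4
Highest expected payoff is 43/3, from I.

I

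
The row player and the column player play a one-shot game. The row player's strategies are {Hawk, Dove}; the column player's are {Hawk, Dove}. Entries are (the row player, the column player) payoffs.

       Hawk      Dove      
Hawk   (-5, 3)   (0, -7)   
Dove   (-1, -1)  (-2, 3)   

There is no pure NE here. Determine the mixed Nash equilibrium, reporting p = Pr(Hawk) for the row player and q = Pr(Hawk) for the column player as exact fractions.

p = 2/7, q = 1/3

In a mixed NE each player is indifferent between their pure strategies, so the opponent's mix sets the indifference.
The column player indifferent between Hawk and Dove: p·3 + (1−p)·(-1) = p·(-7) + (1−p)·3 ⟹ (-1) + 4p = 3 + (-10)p ⟹ p = 2/7.
The row player indifferent between Hawk and Dove: q·(-5) + (1−q)·0 = q·(-1) + (1−q)·(-2) ⟹ 0 + (-5)q = (-2) + 1q ⟹ q = 1/3.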